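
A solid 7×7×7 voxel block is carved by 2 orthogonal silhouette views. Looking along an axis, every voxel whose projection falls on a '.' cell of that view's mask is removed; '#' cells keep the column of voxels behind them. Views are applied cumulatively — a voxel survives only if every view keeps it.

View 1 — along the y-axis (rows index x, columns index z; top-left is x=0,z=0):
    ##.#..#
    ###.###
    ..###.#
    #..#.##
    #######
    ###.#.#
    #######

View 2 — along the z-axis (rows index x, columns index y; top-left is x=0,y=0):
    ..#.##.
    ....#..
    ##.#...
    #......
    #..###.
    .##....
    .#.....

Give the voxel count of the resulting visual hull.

voxel count = 79

start: 7×7×7 = 343 voxels
carve view 1 (along y, XZ-mask fill 37/49): 259 voxels remain
carve view 2 (along z, XY-mask fill 15/49): 79 voxels remain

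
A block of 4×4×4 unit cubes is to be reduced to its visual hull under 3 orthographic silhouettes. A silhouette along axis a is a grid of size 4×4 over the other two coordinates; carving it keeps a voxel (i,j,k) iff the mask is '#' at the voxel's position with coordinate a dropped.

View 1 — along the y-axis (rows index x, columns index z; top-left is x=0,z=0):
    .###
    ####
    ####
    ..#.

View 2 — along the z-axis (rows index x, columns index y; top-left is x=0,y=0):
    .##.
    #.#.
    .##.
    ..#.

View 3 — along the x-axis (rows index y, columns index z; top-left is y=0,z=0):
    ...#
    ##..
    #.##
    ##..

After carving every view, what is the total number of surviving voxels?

|visual hull| = 13

full grid |V| = 64
[1] y-view keeps 12 columns → grid now 48
[2] z-view keeps 7 columns → grid now 23
[3] x-view keeps 8 columns → grid now 13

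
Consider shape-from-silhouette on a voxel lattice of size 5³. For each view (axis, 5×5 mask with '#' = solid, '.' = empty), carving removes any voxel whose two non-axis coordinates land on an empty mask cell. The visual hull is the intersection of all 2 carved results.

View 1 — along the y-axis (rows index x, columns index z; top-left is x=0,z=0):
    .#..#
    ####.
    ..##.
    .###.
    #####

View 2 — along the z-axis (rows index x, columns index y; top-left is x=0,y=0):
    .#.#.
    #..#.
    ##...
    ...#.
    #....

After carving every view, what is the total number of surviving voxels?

before carving: 125 voxels (5×5×5)
carve view 1 (along y, XZ-mask fill 16/25): 80 voxels remain
carve view 2 (along z, XY-mask fill 8/25): 24 voxels remain

|visual hull| = 24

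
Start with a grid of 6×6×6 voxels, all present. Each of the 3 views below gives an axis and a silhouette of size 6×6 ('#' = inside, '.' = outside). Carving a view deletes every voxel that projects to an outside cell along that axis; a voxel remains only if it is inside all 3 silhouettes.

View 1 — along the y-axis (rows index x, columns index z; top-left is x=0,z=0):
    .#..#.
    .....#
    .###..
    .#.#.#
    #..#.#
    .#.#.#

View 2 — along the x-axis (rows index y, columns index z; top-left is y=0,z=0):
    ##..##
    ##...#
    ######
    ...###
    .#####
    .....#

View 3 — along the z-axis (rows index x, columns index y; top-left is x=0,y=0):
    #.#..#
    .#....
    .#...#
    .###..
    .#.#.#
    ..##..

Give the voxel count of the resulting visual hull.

before carving: 216 voxels (6×6×6)
carve view 1 (along y, XZ-mask fill 15/36): 90 voxels remain
carve view 2 (along x, YZ-mask fill 22/36): 61 voxels remain
carve view 3 (along z, XY-mask fill 14/36): 23 voxels remain

voxel count = 23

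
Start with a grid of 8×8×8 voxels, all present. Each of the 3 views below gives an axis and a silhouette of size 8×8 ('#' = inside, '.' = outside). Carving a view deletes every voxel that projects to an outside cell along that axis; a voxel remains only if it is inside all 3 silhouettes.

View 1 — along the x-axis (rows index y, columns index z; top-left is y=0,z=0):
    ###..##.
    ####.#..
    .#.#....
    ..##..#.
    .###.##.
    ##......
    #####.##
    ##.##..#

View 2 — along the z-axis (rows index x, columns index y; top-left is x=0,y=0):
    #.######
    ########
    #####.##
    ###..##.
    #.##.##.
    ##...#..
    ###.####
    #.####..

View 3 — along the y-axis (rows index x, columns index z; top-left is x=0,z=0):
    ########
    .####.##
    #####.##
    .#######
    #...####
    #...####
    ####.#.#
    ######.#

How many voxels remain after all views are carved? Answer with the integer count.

full grid |V| = 512
step 1: project along x, AND mask (34/64) → |grid| = 272
step 2: project along z, AND mask (47/64) → |grid| = 195
step 3: project along y, AND mask (51/64) → |grid| = 156

156 voxels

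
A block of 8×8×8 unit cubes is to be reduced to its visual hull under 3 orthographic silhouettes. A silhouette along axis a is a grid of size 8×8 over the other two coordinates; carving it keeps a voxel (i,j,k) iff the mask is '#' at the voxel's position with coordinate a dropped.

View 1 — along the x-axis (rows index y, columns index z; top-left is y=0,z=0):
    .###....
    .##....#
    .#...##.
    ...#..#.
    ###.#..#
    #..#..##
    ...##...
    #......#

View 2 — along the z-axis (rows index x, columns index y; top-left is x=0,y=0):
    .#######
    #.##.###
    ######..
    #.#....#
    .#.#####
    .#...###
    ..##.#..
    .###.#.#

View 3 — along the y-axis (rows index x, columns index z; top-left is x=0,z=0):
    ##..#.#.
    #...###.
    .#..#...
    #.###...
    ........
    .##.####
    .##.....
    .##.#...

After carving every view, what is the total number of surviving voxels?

start: 8×8×8 = 512 voxels
  1. axis=0 (YZ plane), |mask|=24  ⇒  voxels=192
  2. axis=2 (XY plane), |mask|=40  ⇒  voxels=117
  3. axis=1 (XZ plane), |mask|=25  ⇒  voxels=37

|visual hull| = 37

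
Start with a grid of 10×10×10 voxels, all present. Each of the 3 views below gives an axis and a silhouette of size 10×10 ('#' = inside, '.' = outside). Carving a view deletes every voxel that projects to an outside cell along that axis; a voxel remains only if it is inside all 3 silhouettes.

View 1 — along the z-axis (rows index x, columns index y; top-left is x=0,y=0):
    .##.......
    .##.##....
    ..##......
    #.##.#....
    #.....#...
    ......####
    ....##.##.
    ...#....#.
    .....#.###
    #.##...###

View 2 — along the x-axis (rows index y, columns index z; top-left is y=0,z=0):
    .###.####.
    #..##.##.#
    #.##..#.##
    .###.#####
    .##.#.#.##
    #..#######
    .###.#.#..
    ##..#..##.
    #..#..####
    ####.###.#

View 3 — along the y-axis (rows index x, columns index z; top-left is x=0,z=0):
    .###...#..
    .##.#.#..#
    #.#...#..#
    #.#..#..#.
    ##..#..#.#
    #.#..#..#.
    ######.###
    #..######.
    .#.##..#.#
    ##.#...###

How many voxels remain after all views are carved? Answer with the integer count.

voxel count = 123

start: 10×10×10 = 1000 voxels
carve view 1 (along z, XY-mask fill 34/100): 340 voxels remain
carve view 2 (along x, YZ-mask fill 65/100): 223 voxels remain
carve view 3 (along y, XZ-mask fill 53/100): 123 voxels remain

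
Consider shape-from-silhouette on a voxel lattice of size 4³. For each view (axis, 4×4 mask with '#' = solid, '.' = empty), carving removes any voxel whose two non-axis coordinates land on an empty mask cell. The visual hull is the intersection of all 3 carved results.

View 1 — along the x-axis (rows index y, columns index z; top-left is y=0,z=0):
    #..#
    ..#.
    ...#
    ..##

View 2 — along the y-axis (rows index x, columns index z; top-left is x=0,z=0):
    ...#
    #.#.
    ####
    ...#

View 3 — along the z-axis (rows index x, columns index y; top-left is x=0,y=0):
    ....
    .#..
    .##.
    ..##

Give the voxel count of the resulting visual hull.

initial block: 4^3 = 64
step 1: project along x, AND mask (6/16) → |grid| = 24
step 2: project along y, AND mask (8/16) → |grid| = 15
step 3: project along z, AND mask (5/16) → |grid| = 5

|visual hull| = 5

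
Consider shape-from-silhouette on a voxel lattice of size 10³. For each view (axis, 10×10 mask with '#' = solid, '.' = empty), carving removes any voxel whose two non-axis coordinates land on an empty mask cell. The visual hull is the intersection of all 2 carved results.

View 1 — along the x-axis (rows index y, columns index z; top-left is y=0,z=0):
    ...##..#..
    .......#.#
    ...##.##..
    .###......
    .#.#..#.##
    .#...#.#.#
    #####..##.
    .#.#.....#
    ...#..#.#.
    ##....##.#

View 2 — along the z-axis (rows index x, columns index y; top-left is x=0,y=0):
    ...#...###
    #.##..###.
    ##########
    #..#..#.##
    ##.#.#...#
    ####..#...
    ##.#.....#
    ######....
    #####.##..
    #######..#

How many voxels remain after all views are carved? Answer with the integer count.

|visual hull| = 227

initial block: 10^3 = 1000
carve view 1 (along x, YZ-mask fill 39/100): 390 voxels remain
carve view 2 (along z, XY-mask fill 60/100): 227 voxels remain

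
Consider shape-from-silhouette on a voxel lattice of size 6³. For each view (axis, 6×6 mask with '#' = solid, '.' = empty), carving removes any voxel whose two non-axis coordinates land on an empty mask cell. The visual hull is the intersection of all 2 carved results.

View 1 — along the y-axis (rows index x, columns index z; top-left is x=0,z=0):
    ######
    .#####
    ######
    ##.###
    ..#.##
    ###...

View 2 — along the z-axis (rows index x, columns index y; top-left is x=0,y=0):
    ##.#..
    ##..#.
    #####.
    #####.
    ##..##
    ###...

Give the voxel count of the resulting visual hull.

before carving: 216 voxels (6×6×6)
[1] y-view keeps 28 columns → grid now 168
[2] z-view keeps 23 columns → grid now 109

|visual hull| = 109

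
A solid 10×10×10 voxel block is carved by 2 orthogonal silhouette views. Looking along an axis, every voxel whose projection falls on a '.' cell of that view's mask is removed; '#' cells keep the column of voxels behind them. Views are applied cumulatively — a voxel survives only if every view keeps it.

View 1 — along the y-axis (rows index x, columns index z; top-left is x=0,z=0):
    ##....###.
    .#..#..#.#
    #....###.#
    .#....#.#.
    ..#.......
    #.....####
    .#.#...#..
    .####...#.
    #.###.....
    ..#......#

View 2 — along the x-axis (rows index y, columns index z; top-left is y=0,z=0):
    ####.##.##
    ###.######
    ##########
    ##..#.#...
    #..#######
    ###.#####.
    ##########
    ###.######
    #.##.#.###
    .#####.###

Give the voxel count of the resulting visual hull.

full grid |V| = 1000
after view 1 [y-axis, 37 of 100 cells solid] → remaining = 370
after view 2 [x-axis, 81 of 100 cells solid] → remaining = 299

299 voxels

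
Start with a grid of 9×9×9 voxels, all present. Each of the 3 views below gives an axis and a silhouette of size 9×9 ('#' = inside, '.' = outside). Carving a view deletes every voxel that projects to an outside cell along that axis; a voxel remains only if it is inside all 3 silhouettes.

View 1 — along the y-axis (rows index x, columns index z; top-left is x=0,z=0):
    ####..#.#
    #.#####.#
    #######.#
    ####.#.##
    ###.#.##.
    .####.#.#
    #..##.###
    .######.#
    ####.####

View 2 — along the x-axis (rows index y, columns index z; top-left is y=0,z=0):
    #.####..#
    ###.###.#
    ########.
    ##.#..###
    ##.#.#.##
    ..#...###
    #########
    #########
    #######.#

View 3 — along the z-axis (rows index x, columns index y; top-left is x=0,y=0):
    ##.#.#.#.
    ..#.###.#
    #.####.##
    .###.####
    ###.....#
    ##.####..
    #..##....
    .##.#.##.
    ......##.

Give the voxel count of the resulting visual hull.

start: 9×9×9 = 729 voxels
after view 1 [y-axis, 61 of 81 cells solid] → remaining = 549
after view 2 [x-axis, 63 of 81 cells solid] → remaining = 432
after view 3 [z-axis, 44 of 81 cells solid] → remaining = 234

234 voxels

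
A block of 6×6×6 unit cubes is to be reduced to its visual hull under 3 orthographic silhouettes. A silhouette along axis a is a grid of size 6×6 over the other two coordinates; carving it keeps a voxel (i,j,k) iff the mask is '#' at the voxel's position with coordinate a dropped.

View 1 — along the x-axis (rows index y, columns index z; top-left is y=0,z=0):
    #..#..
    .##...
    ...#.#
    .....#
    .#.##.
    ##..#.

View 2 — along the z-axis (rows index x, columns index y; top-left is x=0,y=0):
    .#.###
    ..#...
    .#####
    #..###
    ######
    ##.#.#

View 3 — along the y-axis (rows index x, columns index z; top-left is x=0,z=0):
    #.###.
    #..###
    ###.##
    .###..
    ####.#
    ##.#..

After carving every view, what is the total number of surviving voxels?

|visual hull| = 36

full grid |V| = 216
step 1: project along x, AND mask (13/36) → |grid| = 78
step 2: project along z, AND mask (24/36) → |grid| = 52
step 3: project along y, AND mask (24/36) → |grid| = 36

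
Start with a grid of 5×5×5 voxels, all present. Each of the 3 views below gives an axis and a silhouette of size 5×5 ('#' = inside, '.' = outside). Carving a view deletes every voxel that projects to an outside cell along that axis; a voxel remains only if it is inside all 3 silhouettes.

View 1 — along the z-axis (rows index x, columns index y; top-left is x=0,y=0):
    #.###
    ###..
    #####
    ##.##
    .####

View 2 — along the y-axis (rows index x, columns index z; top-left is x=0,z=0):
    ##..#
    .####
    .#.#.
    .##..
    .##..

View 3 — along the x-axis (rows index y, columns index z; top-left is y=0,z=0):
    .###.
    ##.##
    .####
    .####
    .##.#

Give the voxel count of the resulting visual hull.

|visual hull| = 40

start: 5×5×5 = 125 voxels
carve view 1 (along z, XY-mask fill 20/25): 100 voxels remain
carve view 2 (along y, XZ-mask fill 13/25): 50 voxels remain
carve view 3 (along x, YZ-mask fill 18/25): 40 voxels remain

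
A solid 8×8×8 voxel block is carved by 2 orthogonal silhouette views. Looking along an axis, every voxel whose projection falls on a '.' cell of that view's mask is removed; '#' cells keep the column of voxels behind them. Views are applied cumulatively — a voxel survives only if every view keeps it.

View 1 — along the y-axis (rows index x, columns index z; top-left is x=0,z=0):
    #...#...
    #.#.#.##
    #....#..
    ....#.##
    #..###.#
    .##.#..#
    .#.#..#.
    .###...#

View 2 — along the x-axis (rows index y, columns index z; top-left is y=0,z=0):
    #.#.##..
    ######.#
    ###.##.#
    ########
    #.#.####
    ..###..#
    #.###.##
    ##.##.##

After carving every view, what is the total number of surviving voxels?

voxel count = 173

full grid |V| = 512
[1] y-view keeps 28 columns → grid now 224
[2] x-view keeps 47 columns → grid now 173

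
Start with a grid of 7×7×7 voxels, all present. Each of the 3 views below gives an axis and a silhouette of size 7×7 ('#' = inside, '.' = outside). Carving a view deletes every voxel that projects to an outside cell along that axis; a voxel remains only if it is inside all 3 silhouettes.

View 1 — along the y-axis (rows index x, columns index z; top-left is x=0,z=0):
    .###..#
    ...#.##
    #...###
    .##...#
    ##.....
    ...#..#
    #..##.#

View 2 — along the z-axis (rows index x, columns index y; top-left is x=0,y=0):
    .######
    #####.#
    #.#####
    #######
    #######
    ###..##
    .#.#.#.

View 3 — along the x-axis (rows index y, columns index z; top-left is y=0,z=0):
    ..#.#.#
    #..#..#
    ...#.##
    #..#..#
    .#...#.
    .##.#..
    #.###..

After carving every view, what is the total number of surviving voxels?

|visual hull| = 58

initial block: 7^3 = 343
step 1: project along y, AND mask (22/49) → |grid| = 154
step 2: project along z, AND mask (40/49) → |grid| = 123
step 3: project along x, AND mask (21/49) → |grid| = 58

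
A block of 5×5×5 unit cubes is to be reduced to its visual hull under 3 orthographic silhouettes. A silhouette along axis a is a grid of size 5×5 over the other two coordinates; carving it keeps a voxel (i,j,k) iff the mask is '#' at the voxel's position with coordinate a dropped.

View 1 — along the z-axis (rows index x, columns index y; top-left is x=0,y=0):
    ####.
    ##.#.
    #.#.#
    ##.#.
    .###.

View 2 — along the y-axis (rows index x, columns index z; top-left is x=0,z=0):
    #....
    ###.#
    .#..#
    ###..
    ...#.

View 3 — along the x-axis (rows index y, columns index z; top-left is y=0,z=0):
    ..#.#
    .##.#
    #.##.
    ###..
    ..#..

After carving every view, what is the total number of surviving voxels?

18 voxels

initial block: 5^3 = 125
V1 z: intersect with XY mask (16 set) -- 80 left
V2 y: intersect with XZ mask (11 set) -- 34 left
V3 x: intersect with YZ mask (12 set) -- 18 left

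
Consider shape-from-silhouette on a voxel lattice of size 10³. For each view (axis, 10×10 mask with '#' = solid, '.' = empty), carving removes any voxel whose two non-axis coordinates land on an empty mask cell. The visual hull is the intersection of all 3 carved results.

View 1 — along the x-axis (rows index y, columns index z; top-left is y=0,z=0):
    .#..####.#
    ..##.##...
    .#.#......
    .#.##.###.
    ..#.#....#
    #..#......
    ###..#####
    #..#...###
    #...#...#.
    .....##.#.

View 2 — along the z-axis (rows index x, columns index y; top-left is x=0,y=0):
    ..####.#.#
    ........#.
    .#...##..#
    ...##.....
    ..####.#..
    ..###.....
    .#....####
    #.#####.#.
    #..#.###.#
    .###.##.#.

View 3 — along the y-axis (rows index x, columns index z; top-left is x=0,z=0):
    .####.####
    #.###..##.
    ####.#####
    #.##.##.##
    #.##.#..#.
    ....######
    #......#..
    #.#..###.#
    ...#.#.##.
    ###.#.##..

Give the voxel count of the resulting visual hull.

initial block: 10^3 = 1000
carve view 1 (along x, YZ-mask fill 42/100): 420 voxels remain
carve view 2 (along z, XY-mask fill 45/100): 187 voxels remain
carve view 3 (along y, XZ-mask fill 59/100): 108 voxels remain

remaining voxels: 108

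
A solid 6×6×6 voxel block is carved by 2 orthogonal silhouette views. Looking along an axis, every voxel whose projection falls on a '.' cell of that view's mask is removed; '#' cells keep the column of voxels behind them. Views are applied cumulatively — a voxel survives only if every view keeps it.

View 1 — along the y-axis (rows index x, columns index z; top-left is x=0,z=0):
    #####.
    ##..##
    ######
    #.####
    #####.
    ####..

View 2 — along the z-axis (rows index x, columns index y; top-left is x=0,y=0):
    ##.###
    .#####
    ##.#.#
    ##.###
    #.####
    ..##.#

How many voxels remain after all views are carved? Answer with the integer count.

before carving: 216 voxels (6×6×6)
carve view 1 (along y, XZ-mask fill 29/36): 174 voxels remain
carve view 2 (along z, XY-mask fill 27/36): 131 voxels remain

|visual hull| = 131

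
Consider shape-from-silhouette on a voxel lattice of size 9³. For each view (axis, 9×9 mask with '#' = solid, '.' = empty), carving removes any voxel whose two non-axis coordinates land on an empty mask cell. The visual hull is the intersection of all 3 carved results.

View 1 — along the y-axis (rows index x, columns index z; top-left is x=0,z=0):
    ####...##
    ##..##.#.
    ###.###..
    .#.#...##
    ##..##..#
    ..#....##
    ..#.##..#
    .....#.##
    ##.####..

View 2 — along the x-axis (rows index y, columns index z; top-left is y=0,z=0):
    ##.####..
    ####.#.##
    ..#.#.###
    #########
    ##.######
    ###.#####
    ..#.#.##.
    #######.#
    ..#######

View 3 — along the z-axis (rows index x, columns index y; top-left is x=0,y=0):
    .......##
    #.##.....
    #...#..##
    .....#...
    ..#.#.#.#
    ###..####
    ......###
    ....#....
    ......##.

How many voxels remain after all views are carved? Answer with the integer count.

before carving: 729 voxels (9×9×9)
V1 y: intersect with XZ mask (42 set) -- 378 left
V2 x: intersect with YZ mask (62 set) -- 287 left
V3 z: intersect with XY mask (27 set) -- 91 left

remaining voxels: 91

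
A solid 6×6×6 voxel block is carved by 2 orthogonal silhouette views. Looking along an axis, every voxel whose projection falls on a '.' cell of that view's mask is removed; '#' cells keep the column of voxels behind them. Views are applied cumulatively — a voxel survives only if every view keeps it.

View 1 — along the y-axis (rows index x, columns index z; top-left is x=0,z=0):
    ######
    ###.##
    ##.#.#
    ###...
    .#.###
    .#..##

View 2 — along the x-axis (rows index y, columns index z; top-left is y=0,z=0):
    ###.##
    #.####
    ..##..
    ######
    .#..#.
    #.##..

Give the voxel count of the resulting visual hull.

|visual hull| = 92

start: 6×6×6 = 216 voxels
after view 1 [y-axis, 25 of 36 cells solid] → remaining = 150
after view 2 [x-axis, 23 of 36 cells solid] → remaining = 92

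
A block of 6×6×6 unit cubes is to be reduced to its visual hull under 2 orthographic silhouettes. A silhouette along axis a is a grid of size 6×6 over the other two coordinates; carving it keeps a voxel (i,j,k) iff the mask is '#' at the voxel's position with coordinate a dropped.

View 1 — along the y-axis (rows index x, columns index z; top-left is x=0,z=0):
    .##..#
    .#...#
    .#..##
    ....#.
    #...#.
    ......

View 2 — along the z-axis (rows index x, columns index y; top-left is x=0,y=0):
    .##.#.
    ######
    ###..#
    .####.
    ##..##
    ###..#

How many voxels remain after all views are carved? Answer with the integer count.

voxel count = 45

start: 6×6×6 = 216 voxels
V1 y: intersect with XZ mask (11 set) -- 66 left
V2 z: intersect with XY mask (25 set) -- 45 left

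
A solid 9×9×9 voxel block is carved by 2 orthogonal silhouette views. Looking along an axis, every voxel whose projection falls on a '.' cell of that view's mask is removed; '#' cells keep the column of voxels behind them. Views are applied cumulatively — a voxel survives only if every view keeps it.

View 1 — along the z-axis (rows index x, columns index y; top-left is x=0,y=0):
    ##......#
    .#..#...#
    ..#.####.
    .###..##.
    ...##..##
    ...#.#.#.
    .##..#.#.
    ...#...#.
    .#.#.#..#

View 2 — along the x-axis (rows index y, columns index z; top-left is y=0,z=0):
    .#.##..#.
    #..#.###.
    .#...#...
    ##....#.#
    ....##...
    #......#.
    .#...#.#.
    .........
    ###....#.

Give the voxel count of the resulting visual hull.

full grid |V| = 729
after view 1 [z-axis, 33 of 81 cells solid] → remaining = 297
after view 2 [x-axis, 26 of 81 cells solid] → remaining = 91

|visual hull| = 91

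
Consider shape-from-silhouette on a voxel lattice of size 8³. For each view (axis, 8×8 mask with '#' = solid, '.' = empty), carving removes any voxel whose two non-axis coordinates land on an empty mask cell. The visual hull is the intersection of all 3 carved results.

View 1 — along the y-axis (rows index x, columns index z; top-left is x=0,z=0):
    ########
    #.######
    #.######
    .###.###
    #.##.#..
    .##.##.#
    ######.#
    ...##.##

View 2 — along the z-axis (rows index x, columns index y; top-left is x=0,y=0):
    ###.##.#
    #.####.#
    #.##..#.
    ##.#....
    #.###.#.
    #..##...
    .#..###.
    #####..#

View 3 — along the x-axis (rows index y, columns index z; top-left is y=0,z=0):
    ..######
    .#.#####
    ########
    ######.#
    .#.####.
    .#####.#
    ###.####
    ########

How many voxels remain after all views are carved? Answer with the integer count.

remaining voxels: 185

initial block: 8^3 = 512
[1] y-view keeps 48 columns → grid now 384
[2] z-view keeps 37 columns → grid now 223
[3] x-view keeps 53 columns → grid now 185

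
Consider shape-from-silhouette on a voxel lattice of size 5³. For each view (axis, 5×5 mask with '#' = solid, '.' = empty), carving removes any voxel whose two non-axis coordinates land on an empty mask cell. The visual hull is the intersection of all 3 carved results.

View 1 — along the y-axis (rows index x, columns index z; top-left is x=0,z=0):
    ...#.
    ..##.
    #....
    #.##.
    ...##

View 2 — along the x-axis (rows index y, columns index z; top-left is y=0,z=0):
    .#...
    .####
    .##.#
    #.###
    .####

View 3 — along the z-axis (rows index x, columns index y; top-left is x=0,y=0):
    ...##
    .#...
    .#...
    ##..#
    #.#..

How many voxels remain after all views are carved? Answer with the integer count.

9 voxels

full grid |V| = 125
after view 1 [y-axis, 9 of 25 cells solid] → remaining = 45
after view 2 [x-axis, 16 of 25 cells solid] → remaining = 26
after view 3 [z-axis, 9 of 25 cells solid] → remaining = 9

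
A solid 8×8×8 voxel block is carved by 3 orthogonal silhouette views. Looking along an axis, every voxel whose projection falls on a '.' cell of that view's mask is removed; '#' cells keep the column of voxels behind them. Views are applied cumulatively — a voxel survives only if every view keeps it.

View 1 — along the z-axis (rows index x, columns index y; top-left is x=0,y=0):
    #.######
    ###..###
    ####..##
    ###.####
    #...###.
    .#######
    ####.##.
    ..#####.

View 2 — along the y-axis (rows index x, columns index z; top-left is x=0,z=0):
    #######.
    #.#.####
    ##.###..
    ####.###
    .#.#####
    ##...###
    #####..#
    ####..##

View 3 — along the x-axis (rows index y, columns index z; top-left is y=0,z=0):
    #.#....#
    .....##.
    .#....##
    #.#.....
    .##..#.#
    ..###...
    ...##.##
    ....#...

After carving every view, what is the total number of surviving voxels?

remaining voxels: 100

start: 8×8×8 = 512 voxels
after view 1 [z-axis, 48 of 64 cells solid] → remaining = 384
after view 2 [y-axis, 48 of 64 cells solid] → remaining = 289
after view 3 [x-axis, 22 of 64 cells solid] → remaining = 100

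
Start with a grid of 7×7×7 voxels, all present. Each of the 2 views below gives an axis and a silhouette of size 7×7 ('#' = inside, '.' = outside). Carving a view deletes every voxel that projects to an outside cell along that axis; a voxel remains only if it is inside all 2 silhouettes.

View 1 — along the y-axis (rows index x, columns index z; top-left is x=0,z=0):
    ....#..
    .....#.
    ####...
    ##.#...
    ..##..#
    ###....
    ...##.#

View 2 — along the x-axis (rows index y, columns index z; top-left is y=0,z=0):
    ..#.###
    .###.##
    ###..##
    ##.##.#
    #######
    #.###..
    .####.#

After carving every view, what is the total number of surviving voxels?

|visual hull| = 91

initial block: 7^3 = 343
carve view 1 (along y, XZ-mask fill 18/49): 126 voxels remain
carve view 2 (along x, YZ-mask fill 35/49): 91 voxels remain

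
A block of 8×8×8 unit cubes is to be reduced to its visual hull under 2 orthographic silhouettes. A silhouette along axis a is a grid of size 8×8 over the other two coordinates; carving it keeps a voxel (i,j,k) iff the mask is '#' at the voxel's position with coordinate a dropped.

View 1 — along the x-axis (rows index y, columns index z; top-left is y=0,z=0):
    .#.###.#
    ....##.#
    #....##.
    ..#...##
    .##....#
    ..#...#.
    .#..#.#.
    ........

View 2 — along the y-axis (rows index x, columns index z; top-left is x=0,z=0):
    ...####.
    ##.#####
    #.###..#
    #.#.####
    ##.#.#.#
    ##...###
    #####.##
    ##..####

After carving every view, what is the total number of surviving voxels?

|visual hull| = 124

before carving: 512 voxels (8×8×8)
[1] x-view keeps 22 columns → grid now 176
[2] y-view keeps 45 columns → grid now 124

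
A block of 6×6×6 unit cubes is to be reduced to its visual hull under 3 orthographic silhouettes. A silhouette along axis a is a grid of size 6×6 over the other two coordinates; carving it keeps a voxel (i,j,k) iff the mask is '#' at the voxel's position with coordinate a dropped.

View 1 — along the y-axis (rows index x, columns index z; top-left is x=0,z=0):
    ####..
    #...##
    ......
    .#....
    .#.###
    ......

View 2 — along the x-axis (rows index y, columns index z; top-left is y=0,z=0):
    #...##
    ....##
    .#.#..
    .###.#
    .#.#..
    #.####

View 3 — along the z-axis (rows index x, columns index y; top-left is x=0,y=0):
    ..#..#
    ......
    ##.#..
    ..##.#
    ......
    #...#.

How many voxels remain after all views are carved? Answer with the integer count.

voxel count = 7

initial block: 6^3 = 216
[1] y-view keeps 12 columns → grid now 72
[2] x-view keeps 18 columns → grid now 37
[3] z-view keeps 10 columns → grid now 7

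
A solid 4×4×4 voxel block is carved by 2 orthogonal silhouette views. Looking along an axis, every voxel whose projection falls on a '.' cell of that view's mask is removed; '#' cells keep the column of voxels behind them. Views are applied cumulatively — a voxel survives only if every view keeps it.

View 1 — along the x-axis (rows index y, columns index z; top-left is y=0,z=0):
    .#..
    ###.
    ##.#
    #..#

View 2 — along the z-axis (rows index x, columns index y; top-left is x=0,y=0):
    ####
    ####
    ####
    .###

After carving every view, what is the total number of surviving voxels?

remaining voxels: 35

initial block: 4^3 = 64
step 1: project along x, AND mask (9/16) → |grid| = 36
step 2: project along z, AND mask (15/16) → |grid| = 35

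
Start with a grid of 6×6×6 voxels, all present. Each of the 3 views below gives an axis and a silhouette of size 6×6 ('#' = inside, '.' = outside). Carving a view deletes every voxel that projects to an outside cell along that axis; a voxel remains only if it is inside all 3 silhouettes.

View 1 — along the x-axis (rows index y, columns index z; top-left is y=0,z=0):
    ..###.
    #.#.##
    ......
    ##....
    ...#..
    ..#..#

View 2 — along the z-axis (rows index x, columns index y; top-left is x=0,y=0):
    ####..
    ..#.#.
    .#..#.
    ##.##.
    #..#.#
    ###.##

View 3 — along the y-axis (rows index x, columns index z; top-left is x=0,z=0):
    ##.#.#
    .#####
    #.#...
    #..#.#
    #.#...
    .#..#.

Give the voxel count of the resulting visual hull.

18 voxels

before carving: 216 voxels (6×6×6)
carve view 1 (along x, YZ-mask fill 12/36): 72 voxels remain
carve view 2 (along z, XY-mask fill 20/36): 42 voxels remain
carve view 3 (along y, XZ-mask fill 18/36): 18 voxels remain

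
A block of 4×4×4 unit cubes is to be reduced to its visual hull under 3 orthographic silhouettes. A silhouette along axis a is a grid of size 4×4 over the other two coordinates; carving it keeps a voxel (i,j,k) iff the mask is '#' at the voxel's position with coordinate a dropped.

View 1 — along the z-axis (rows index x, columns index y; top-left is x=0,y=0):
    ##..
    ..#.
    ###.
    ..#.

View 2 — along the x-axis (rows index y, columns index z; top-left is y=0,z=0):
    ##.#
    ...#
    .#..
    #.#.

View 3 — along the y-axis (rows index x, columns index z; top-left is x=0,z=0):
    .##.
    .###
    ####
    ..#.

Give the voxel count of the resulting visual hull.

before carving: 64 voxels (4×4×4)
step 1: project along z, AND mask (7/16) → |grid| = 28
step 2: project along x, AND mask (7/16) → |grid| = 11
step 3: project along y, AND mask (10/16) → |grid| = 7

7 voxels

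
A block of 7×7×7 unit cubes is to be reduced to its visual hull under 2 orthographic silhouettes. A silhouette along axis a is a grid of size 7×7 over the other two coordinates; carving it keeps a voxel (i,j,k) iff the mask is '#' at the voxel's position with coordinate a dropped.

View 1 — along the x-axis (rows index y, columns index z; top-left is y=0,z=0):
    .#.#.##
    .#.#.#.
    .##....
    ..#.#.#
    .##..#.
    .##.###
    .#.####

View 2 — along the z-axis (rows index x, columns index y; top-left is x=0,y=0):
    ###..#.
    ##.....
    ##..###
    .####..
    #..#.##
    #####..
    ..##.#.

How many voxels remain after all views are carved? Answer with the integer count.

before carving: 343 voxels (7×7×7)
after view 1 [x-axis, 25 of 49 cells solid] → remaining = 175
after view 2 [z-axis, 27 of 49 cells solid] → remaining = 94

remaining voxels: 94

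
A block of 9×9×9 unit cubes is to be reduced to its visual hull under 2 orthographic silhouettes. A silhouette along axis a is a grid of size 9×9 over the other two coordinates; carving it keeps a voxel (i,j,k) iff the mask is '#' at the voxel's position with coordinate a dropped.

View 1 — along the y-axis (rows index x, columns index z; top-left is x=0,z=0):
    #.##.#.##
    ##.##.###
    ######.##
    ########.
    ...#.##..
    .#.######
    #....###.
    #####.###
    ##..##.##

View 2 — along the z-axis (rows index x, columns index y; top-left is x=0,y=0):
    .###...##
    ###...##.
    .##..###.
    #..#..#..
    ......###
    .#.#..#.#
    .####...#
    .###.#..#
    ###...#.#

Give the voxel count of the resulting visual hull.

|visual hull| = 256

full grid |V| = 729
V1 y: intersect with XZ mask (57 set) -- 513 left
V2 z: intersect with XY mask (40 set) -- 256 left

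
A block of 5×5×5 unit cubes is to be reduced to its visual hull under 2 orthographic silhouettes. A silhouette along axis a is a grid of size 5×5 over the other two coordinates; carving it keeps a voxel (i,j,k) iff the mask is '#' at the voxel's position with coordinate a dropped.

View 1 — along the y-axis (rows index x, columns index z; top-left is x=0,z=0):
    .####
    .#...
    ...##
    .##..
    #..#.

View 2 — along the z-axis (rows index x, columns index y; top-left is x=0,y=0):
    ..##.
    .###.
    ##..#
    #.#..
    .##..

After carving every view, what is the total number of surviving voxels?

full grid |V| = 125
  1. axis=1 (XZ plane), |mask|=11  ⇒  voxels=55
  2. axis=2 (XY plane), |mask|=12  ⇒  voxels=25

voxel count = 25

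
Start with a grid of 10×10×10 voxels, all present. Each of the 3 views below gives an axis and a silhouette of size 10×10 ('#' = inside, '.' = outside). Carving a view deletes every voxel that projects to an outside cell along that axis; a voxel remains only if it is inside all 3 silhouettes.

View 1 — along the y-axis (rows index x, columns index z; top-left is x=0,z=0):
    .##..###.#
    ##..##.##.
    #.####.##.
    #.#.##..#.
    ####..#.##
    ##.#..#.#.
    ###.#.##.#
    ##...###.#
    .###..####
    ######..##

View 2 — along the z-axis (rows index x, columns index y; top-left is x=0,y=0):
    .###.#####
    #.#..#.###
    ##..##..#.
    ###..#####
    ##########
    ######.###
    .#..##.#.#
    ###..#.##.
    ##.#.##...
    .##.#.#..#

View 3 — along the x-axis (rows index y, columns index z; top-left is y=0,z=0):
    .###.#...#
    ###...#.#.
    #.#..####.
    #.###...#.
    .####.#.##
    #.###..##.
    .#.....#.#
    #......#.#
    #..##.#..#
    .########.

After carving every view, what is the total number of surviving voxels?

remaining voxels: 226

before carving: 1000 voxels (10×10×10)
after view 1 [y-axis, 64 of 100 cells solid] → remaining = 640
after view 2 [z-axis, 67 of 100 cells solid] → remaining = 420
after view 3 [x-axis, 53 of 100 cells solid] → remaining = 226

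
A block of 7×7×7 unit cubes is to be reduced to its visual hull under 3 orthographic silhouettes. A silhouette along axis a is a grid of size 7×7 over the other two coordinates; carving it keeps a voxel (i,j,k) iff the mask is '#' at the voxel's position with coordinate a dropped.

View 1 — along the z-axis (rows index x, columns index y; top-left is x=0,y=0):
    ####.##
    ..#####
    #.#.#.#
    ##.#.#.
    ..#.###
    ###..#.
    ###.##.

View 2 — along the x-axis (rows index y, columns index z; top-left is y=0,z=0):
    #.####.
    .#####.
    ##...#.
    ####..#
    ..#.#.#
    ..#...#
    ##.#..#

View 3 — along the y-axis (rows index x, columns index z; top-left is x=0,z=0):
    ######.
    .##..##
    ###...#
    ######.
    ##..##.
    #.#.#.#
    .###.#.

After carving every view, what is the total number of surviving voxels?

full grid |V| = 343
  1. axis=2 (XY plane), |mask|=32  ⇒  voxels=224
  2. axis=0 (YZ plane), |mask|=27  ⇒  voxels=118
  3. axis=1 (XZ plane), |mask|=32  ⇒  voxels=81

voxel count = 81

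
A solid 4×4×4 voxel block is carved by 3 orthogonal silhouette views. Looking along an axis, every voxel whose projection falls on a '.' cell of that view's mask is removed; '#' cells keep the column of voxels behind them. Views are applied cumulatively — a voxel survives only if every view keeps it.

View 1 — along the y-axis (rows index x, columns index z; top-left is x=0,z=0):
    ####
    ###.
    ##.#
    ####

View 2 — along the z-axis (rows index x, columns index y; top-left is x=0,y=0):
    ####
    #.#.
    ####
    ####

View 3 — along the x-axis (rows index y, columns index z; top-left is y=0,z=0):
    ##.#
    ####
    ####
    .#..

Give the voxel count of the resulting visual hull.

full grid |V| = 64
V1 y: intersect with XZ mask (14 set) -- 56 left
V2 z: intersect with XY mask (14 set) -- 50 left
V3 x: intersect with YZ mask (12 set) -- 39 left

39 voxels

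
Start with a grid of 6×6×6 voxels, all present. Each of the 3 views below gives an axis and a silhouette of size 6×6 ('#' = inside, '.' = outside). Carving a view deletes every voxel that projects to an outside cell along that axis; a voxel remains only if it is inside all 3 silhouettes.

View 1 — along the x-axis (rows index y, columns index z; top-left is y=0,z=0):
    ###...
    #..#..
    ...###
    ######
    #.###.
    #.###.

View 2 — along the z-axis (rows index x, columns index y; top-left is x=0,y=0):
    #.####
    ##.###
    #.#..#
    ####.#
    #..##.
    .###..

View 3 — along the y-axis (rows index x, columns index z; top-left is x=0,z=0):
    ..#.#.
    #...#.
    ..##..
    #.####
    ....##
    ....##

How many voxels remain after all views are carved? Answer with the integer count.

|visual hull| = 43

full grid |V| = 216
step 1: project along x, AND mask (22/36) → |grid| = 132
step 2: project along z, AND mask (24/36) → |grid| = 91
step 3: project along y, AND mask (15/36) → |grid| = 43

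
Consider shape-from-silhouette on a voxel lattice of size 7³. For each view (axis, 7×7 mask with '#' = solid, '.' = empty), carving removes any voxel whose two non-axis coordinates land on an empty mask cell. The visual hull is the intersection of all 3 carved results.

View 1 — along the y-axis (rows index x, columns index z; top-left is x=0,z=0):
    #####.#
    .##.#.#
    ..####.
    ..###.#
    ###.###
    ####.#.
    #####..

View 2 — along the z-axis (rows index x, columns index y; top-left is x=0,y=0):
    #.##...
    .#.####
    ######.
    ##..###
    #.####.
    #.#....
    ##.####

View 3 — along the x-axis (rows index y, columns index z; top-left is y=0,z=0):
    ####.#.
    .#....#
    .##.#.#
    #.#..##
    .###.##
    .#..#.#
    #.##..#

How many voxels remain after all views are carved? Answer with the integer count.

full grid |V| = 343
[1] y-view keeps 34 columns → grid now 238
[2] z-view keeps 32 columns → grid now 152
[3] x-view keeps 27 columns → grid now 86

|visual hull| = 86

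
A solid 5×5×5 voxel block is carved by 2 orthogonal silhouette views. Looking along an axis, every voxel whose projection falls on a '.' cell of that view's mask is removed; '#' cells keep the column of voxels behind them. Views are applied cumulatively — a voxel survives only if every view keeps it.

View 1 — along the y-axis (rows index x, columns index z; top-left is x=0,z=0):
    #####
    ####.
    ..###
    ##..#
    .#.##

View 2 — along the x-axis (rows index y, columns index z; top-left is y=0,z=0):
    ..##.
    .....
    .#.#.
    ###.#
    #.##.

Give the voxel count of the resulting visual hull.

initial block: 5^3 = 125
  1. axis=1 (XZ plane), |mask|=18  ⇒  voxels=90
  2. axis=0 (YZ plane), |mask|=11  ⇒  voxels=39

39 voxels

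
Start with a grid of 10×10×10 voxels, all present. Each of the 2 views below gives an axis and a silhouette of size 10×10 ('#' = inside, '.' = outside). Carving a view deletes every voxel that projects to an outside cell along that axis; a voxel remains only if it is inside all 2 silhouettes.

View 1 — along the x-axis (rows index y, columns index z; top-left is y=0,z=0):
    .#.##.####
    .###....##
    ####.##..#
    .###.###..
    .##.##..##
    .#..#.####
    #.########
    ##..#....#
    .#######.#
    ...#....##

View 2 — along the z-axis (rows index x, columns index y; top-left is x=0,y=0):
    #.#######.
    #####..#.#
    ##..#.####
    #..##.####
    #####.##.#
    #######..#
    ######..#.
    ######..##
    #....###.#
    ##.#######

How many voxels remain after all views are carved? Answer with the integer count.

before carving: 1000 voxels (10×10×10)
step 1: project along x, AND mask (61/100) → |grid| = 610
step 2: project along z, AND mask (74/100) → |grid| = 448

remaining voxels: 448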